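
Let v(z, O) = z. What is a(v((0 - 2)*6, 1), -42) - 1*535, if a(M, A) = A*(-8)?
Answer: -199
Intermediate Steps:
a(M, A) = -8*A
a(v((0 - 2)*6, 1), -42) - 1*535 = -8*(-42) - 1*535 = 336 - 535 = -199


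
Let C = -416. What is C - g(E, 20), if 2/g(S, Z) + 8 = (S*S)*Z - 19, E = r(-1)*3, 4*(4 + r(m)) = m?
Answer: -5365160/12897 ≈ -416.00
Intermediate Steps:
r(m) = -4 + m/4
E = -51/4 (E = (-4 + (1/4)*(-1))*3 = (-4 - 1/4)*3 = -17/4*3 = -51/4 ≈ -12.750)
g(S, Z) = 2/(-27 + Z*S**2) (g(S, Z) = 2/(-8 + ((S*S)*Z - 19)) = 2/(-8 + (S**2*Z - 19)) = 2/(-8 + (Z*S**2 - 19)) = 2/(-8 + (-19 + Z*S**2)) = 2/(-27 + Z*S**2))
C - g(E, 20) = -416 - 2/(-27 + 20*(-51/4)**2) = -416 - 2/(-27 + 20*(2601/16)) = -416 - 2/(-27 + 13005/4) = -416 - 2/12897/4 = -416 - 2*4/12897 = -416 - 1*8/12897 = -416 - 8/12897 = -5365160/12897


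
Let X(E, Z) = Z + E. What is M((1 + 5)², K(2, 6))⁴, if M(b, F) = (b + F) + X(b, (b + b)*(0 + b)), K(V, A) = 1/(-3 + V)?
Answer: 50290350881761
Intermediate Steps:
X(E, Z) = E + Z
M(b, F) = F + 2*b + 2*b² (M(b, F) = (b + F) + (b + (b + b)*(0 + b)) = (F + b) + (b + (2*b)*b) = (F + b) + (b + 2*b²) = F + 2*b + 2*b²)
M((1 + 5)², K(2, 6))⁴ = (1/(-3 + 2) + 2*(1 + 5)² + 2*((1 + 5)²)²)⁴ = (1/(-1) + 2*6² + 2*(6²)²)⁴ = (-1 + 2*36 + 2*36²)⁴ = (-1 + 72 + 2*1296)⁴ = (-1 + 72 + 2592)⁴ = 2663⁴ = 50290350881761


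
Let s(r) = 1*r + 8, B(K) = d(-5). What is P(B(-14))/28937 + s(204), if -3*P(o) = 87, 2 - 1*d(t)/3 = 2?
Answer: 6134615/28937 ≈ 212.00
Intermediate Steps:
d(t) = 0 (d(t) = 6 - 3*2 = 6 - 6 = 0)
B(K) = 0
s(r) = 8 + r (s(r) = r + 8 = 8 + r)
P(o) = -29 (P(o) = -⅓*87 = -29)
P(B(-14))/28937 + s(204) = -29/28937 + (8 + 204) = -29*1/28937 + 212 = -29/28937 + 212 = 6134615/28937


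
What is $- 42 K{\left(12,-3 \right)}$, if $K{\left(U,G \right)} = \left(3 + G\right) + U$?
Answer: $-504$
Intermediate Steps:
$K{\left(U,G \right)} = 3 + G + U$
$- 42 K{\left(12,-3 \right)} = - 42 \left(3 - 3 + 12\right) = \left(-42\right) 12 = -504$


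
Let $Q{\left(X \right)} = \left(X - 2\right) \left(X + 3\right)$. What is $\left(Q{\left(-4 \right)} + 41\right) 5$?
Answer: $235$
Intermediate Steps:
$Q{\left(X \right)} = \left(-2 + X\right) \left(3 + X\right)$
$\left(Q{\left(-4 \right)} + 41\right) 5 = \left(\left(-6 - 4 + \left(-4\right)^{2}\right) + 41\right) 5 = \left(\left(-6 - 4 + 16\right) + 41\right) 5 = \left(6 + 41\right) 5 = 47 \cdot 5 = 235$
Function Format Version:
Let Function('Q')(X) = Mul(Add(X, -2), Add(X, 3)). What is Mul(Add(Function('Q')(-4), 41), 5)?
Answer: 235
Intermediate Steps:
Function('Q')(X) = Mul(Add(-2, X), Add(3, X))
Mul(Add(Function('Q')(-4), 41), 5) = Mul(Add(Add(-6, -4, Pow(-4, 2)), 41), 5) = Mul(Add(Add(-6, -4, 16), 41), 5) = Mul(Add(6, 41), 5) = Mul(47, 5) = 235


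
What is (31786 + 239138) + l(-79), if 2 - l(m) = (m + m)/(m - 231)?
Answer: 41993451/155 ≈ 2.7093e+5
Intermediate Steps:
l(m) = 2 - 2*m/(-231 + m) (l(m) = 2 - (m + m)/(m - 231) = 2 - 2*m/(-231 + m))
(31786 + 239138) + l(-79) = (31786 + 239138) - 462/(-231 - 79) = 270924 - 462/(-310) = 270924 - 462*(-1/310) = 270924 + 231/155 = 41993451/155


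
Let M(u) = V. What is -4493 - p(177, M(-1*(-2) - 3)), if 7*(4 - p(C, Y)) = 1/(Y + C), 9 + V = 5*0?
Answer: -5288471/1176 ≈ -4497.0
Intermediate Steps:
V = -9 (V = -9 + 5*0 = -9 + 0 = -9)
M(u) = -9
p(C, Y) = 4 - 1/(7*(C + Y)) (p(C, Y) = 4 - 1/(7*(Y + C)) = 4 - 1/(7*(C + Y)))
-4493 - p(177, M(-1*(-2) - 3)) = -4493 - (-⅐ + 4*177 + 4*(-9))/(177 - 9) = -4493 - (-⅐ + 708 - 36)/168 = -4493 - 4703/(168*7) = -4493 - 1*4703/1176 = -4493 - 4703/1176 = -5288471/1176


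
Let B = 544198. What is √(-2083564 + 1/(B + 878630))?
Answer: I*√117168036083721293/237138 ≈ 1443.5*I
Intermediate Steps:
√(-2083564 + 1/(B + 878630)) = √(-2083564 + 1/(544198 + 878630)) = √(-2083564 + 1/1422828) = √(-2964553198991/1422828) = I*√117168036083721293/237138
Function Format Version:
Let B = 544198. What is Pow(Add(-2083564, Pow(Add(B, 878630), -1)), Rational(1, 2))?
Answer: Mul(Rational(1, 237138), I, Pow(117168036083721293, Rational(1, 2))) ≈ Mul(1443.5, I)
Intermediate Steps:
Pow(Add(-2083564, Pow(Add(B, 878630), -1)), Rational(1, 2)) = Pow(Add(-2083564, Pow(Add(544198, 878630), -1)), Rational(1, 2)) = Pow(Add(-2083564, Pow(1422828, -1)), Rational(1, 2)) = Pow(Add(-2083564, Rational(1, 1422828)), Rational(1, 2)) = Pow(Rational(-2964553198991, 1422828), Rational(1, 2)) = Mul(Rational(1, 237138), I, Pow(117168036083721293, Rational(1, 2)))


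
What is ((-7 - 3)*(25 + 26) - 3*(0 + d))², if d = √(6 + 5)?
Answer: 260199 + 3060*√11 ≈ 2.7035e+5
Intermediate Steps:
d = √11 ≈ 3.3166
((-7 - 3)*(25 + 26) - 3*(0 + d))² = ((-7 - 3)*(25 + 26) - 3*(0 + √11))² = (-10*51 - 3*√11)² = (-510 - 3*√11)²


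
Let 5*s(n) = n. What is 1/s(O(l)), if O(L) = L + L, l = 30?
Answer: 1/12 ≈ 0.083333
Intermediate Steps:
O(L) = 2*L
s(n) = n/5
1/s(O(l)) = 1/((2*30)/5) = 1/((1/5)*60) = 1/12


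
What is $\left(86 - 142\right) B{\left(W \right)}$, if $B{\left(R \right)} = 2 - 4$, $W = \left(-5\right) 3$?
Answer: $112$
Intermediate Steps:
$W = -15$
$B{\left(R \right)} = -2$ ($B{\left(R \right)} = 2 - 4 = -2$)
$\left(86 - 142\right) B{\left(W \right)} = \left(86 - 142\right) \left(-2\right) = \left(-56\right) \left(-2\right) = 112$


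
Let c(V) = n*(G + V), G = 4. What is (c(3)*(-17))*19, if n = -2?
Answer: 4522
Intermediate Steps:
c(V) = -8 - 2*V (c(V) = -2*(4 + V) = -8 - 2*V)
(c(3)*(-17))*19 = ((-8 - 2*3)*(-17))*19 = ((-8 - 6)*(-17))*19 = -14*(-17)*19 = 238*19 = 4522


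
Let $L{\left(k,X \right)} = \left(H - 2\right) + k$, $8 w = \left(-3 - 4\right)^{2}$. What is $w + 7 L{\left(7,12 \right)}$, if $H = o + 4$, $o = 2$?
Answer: $\frac{665}{8} \approx 83.125$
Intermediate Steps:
$H = 6$ ($H = 2 + 4 = 6$)
$w = \frac{49}{8}$ ($w = \frac{\left(-3 - 4\right)^{2}}{8} = \frac{\left(-7\right)^{2}}{8} = \frac{1}{8} \cdot 49 = \frac{49}{8} \approx 6.125$)
$L{\left(k,X \right)} = 4 + k$ ($L{\left(k,X \right)} = \left(6 - 2\right) + k = 4 + k$)
$w + 7 L{\left(7,12 \right)} = \frac{49}{8} + 7 \left(4 + 7\right) = \frac{49}{8} + 7 \cdot 11 = \frac{49}{8} + 77 = \frac{665}{8}$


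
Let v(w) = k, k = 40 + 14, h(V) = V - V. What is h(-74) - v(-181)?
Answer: -54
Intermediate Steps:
h(V) = 0
k = 54
v(w) = 54
h(-74) - v(-181) = 0 - 1*54 = 0 - 54 = -54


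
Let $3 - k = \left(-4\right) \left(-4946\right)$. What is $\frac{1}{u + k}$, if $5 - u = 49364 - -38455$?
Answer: $- \frac{1}{107595} \approx -9.2941 \cdot 10^{-6}$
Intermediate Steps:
$u = -87814$ ($u = 5 - \left(49364 - -38455\right) = 5 - \left(49364 + 38455\right) = 5 - 87819 = -87814$)
$k = -19781$ ($k = 3 - \left(-4\right) \left(-4946\right) = 3 - 19784 = -19781$)
$\frac{1}{u + k} = \frac{1}{-87814 - 19781} = \frac{1}{-107595} = - \frac{1}{107595}$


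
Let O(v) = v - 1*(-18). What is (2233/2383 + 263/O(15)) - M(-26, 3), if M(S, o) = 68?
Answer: -4647034/78639 ≈ -59.093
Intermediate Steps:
O(v) = 18 + v (O(v) = v + 18 = 18 + v)
(2233/2383 + 263/O(15)) - M(-26, 3) = (2233/2383 + 263/(18 + 15)) - 1*68 = (2233*(1/2383) + 263/33) - 68 = (2233/2383 + 263*(1/33)) - 68 = (2233/2383 + 263/33) - 68 = 700418/78639 - 68 = -4647034/78639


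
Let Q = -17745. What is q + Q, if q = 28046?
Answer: 10301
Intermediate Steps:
q + Q = 28046 - 17745 = 10301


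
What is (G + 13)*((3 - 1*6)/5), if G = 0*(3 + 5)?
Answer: -39/5 ≈ -7.8000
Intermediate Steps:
G = 0 (G = 0*8 = 0)
(G + 13)*((3 - 1*6)/5) = (0 + 13)*((3 - 1*6)/5) = 13*((3 - 6)*(⅕)) = 13*(-3*⅕) = 13*(-⅗) = -39/5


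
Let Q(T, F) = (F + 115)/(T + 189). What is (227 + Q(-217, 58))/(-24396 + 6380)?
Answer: -6183/504448 ≈ -0.012257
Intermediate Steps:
Q(T, F) = (115 + F)/(189 + T)
(227 + Q(-217, 58))/(-24396 + 6380) = (227 + (115 + 58)/(189 - 217))/(-24396 + 6380) = (227 + 173/(-28))/(-18016) = (227 - 1/28*173)*(-1/18016) = (227 - 173/28)*(-1/18016) = (6183/28)*(-1/18016) = -6183/504448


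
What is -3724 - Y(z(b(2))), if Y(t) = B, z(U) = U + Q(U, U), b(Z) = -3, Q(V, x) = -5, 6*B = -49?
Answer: -22295/6 ≈ -3715.8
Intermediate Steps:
B = -49/6 (B = (⅙)*(-49) = -49/6 ≈ -8.1667)
z(U) = -5 + U (z(U) = U - 5 = -5 + U)
Y(t) = -49/6
-3724 - Y(z(b(2))) = -3724 - 1*(-49/6) = -3724 + 49/6 = -22295/6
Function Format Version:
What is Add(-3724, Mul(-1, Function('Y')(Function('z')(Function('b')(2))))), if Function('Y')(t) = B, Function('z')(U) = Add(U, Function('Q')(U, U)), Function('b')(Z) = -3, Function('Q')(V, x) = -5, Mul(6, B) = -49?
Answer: Rational(-22295, 6) ≈ -3715.8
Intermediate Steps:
B = Rational(-49, 6) (B = Mul(Rational(1, 6), -49) = Rational(-49, 6) ≈ -8.1667)
Function('z')(U) = Add(-5, U) (Function('z')(U) = Add(U, -5) = Add(-5, U))
Function('Y')(t) = Rational(-49, 6)
Add(-3724, Mul(-1, Function('Y')(Function('z')(Function('b')(2))))) = Add(-3724, Mul(-1, Rational(-49, 6))) = Add(-3724, Rational(49, 6)) = Rational(-22295, 6)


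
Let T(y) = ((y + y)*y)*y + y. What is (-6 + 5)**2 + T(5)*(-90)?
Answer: -22949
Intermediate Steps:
T(y) = y + 2*y**3 (T(y) = ((2*y)*y)*y + y = (2*y**2)*y + y = 2*y**3 + y = y + 2*y**3)
(-6 + 5)**2 + T(5)*(-90) = (-6 + 5)**2 + (5 + 2*5**3)*(-90) = (-1)**2 + (5 + 2*125)*(-90) = 1 + (5 + 250)*(-90) = 1 + 255*(-90) = 1 - 22950 = -22949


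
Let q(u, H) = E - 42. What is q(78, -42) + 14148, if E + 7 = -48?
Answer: 14051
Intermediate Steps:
E = -55 (E = -7 - 48 = -55)
q(u, H) = -97 (q(u, H) = -55 - 42 = -97)
q(78, -42) + 14148 = -97 + 14148 = 14051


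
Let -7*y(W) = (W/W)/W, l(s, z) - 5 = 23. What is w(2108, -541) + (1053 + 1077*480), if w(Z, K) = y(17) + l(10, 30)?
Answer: 61646878/119 ≈ 5.1804e+5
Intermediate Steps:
l(s, z) = 28 (l(s, z) = 5 + 23 = 28)
y(W) = -1/(7*W) (y(W) = -W/W/(7*W) = -1/(7*W))
w(Z, K) = 3331/119 (w(Z, K) = -1/7/17 + 28 = -1/7*1/17 + 28 = -1/119 + 28 = 3331/119)
w(2108, -541) + (1053 + 1077*480) = 3331/119 + (1053 + 1077*480) = 3331/119 + (1053 + 516960) = 3331/119 + 518013 = 61646878/119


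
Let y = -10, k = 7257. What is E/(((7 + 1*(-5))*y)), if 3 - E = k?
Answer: 3627/10 ≈ 362.70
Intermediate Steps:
E = -7254 (E = 3 - 1*7257 = 3 - 7257 = -7254)
E/(((7 + 1*(-5))*y)) = -7254*(-1/(10*(7 + 1*(-5)))) = -7254*(-1/(10*(7 - 5))) = -7254/(2*(-10)) = -7254/(-20) = -7254*(-1/20) = 3627/10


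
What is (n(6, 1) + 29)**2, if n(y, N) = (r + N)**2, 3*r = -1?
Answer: 70225/81 ≈ 866.98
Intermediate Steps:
r = -1/3 (r = (1/3)*(-1) = -1/3 ≈ -0.33333)
n(y, N) = (-1/3 + N)**2
(n(6, 1) + 29)**2 = ((-1 + 3*1)**2/9 + 29)**2 = ((-1 + 3)**2/9 + 29)**2 = ((1/9)*2**2 + 29)**2 = ((1/9)*4 + 29)**2 = (4/9 + 29)**2 = (265/9)**2 = 70225/81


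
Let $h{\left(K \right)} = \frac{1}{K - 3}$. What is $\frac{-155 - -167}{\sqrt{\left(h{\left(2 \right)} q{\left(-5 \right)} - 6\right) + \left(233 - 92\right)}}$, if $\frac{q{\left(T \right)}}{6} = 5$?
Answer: $\frac{4 \sqrt{105}}{35} \approx 1.1711$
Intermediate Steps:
$q{\left(T \right)} = 30$ ($q{\left(T \right)} = 6 \cdot 5 = 30$)
$h{\left(K \right)} = \frac{1}{-3 + K}$
$\frac{-155 - -167}{\sqrt{\left(h{\left(2 \right)} q{\left(-5 \right)} - 6\right) + \left(233 - 92\right)}} = \frac{-155 - -167}{\sqrt{\left(\frac{1}{-3 + 2} \cdot 30 - 6\right) + \left(233 - 92\right)}} = \frac{-155 + 167}{\sqrt{\left(\frac{1}{-1} \cdot 30 - 6\right) + 141}} = \frac{12}{\sqrt{\left(\left(-1\right) 30 - 6\right) + 141}} = \frac{12}{\sqrt{\left(-30 - 6\right) + 141}} = \frac{12}{\sqrt{-36 + 141}} = \frac{12}{\sqrt{105}} = 12 \frac{\sqrt{105}}{105} = \frac{4 \sqrt{105}}{35}$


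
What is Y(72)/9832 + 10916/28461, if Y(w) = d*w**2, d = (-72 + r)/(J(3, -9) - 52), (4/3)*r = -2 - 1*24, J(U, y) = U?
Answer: 2344882048/1713949881 ≈ 1.3681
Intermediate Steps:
r = -39/2 (r = 3*(-2 - 1*24)/4 = 3*(-2 - 24)/4 = (3/4)*(-26) = -39/2 ≈ -19.500)
d = 183/98 (d = (-72 - 39/2)/(3 - 52) = -183/2/(-49) = -183/2*(-1/49) = 183/98 ≈ 1.8673)
Y(w) = 183*w**2/98
Y(72)/9832 + 10916/28461 = ((183/98)*72**2)/9832 + 10916/28461 = ((183/98)*5184)*(1/9832) + 10916*(1/28461) = (474336/49)*(1/9832) + 10916/28461 = 59292/60221 + 10916/28461 = 2344882048/1713949881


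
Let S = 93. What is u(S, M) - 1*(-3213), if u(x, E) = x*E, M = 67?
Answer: 9444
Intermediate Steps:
u(x, E) = E*x
u(S, M) - 1*(-3213) = 67*93 - 1*(-3213) = 6231 + 3213 = 9444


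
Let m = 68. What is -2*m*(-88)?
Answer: 11968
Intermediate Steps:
-2*m*(-88) = -2*68*(-88) = -136*(-88) = 11968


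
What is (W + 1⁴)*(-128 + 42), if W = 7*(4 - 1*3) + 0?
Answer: -688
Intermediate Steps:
W = 7 (W = 7*(4 - 3) + 0 = 7*1 + 0 = 7 + 0 = 7)
(W + 1⁴)*(-128 + 42) = (7 + 1⁴)*(-128 + 42) = (7 + 1)*(-86) = 8*(-86) = -688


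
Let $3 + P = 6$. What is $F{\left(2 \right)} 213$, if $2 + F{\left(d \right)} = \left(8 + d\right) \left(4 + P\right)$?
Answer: $14484$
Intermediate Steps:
$P = 3$ ($P = -3 + 6 = 3$)
$F{\left(d \right)} = 54 + 7 d$ ($F{\left(d \right)} = -2 + \left(8 + d\right) \left(4 + 3\right) = -2 + \left(8 + d\right) 7 = -2 + \left(56 + 7 d\right) = 54 + 7 d$)
$F{\left(2 \right)} 213 = \left(54 + 7 \cdot 2\right) 213 = \left(54 + 14\right) 213 = 68 \cdot 213 = 14484$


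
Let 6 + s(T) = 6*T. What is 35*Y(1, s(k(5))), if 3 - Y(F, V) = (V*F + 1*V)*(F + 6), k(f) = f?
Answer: -11655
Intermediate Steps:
s(T) = -6 + 6*T
Y(F, V) = 3 - (6 + F)*(V + F*V) (Y(F, V) = 3 - (V*F + 1*V)*(F + 6) = 3 - (F*V + V)*(6 + F) = 3 - (V + F*V)*(6 + F) = 3 - (6 + F)*(V + F*V))
35*Y(1, s(k(5))) = 35*(3 - 6*(-6 + 6*5) - 1*(-6 + 6*5)*1² - 7*1*(-6 + 6*5)) = 35*(3 - 6*(-6 + 30) - 1*(-6 + 30)*1 - 7*1*(-6 + 30)) = 35*(3 - 6*24 - 1*24*1 - 7*1*24) = 35*(3 - 144 - 24 - 168) = 35*(-333) = -11655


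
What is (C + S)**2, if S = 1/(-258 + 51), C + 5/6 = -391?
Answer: 26315652841/171396 ≈ 1.5354e+5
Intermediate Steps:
C = -2351/6 (C = -5/6 - 391 = -2351/6 ≈ -391.83)
S = -1/207 (S = 1/(-207) = -1/207 ≈ -0.0048309)
(C + S)**2 = (-2351/6 - 1/207)**2 = (-162221/414)**2 = 26315652841/171396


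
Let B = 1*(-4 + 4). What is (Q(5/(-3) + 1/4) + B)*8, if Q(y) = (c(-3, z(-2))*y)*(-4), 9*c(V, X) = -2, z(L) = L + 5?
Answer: -272/27 ≈ -10.074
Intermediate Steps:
z(L) = 5 + L
c(V, X) = -2/9 (c(V, X) = (⅑)*(-2) = -2/9)
Q(y) = 8*y/9 (Q(y) = -2*y/9*(-4) = 8*y/9)
B = 0 (B = 1*0 = 0)
(Q(5/(-3) + 1/4) + B)*8 = (8*(5/(-3) + 1/4)/9 + 0)*8 = (8*(5*(-⅓) + 1*(¼))/9 + 0)*8 = (8*(-5/3 + ¼)/9 + 0)*8 = ((8/9)*(-17/12) + 0)*8 = (-34/27 + 0)*8 = -34/27*8 = -272/27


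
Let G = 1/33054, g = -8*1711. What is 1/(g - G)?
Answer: -33054/452443153 ≈ -7.3057e-5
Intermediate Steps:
g = -13688
G = 1/33054 ≈ 3.0254e-5
1/(g - G) = 1/(-13688 - 1*1/33054) = 1/(-13688 - 1/33054) = 1/(-452443153/33054) = -33054/452443153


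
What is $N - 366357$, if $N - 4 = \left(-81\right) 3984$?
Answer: $-689057$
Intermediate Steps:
$N = -322700$ ($N = 4 - 322704 = -322700$)
$N - 366357 = -322700 - 366357 = -689057$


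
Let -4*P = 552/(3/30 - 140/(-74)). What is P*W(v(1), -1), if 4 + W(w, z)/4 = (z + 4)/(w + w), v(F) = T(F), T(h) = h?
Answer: 510600/737 ≈ 692.81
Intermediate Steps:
v(F) = F
W(w, z) = -16 + 2*(4 + z)/w (W(w, z) = -16 + 4*((z + 4)/(w + w)) = -16 + 4*((4 + z)/((2*w))) = -16 + 4*((4 + z)*(1/(2*w))) = -16 + 4*((4 + z)/(2*w)) = -16 + 2*(4 + z)/w)
P = -51060/737 (P = -138/(3/30 - 140/(-74)) = -138/(3*(1/30) - 140*(-1/74)) = -138/(⅒ + 70/37) = -138/737/370 = -138*370/737 = -¼*204240/737 = -51060/737 ≈ -69.281)
P*W(v(1), -1) = -102120*(4 - 1 - 8*1)/(737*1) = -102120*(4 - 1 - 8)/737 = -102120*(-5)/737 = -51060/737*(-10) = 510600/737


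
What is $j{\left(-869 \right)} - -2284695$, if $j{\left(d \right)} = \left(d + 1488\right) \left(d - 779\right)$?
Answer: $1264583$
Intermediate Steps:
$j{\left(d \right)} = \left(-779 + d\right) \left(1488 + d\right)$ ($j{\left(d \right)} = \left(1488 + d\right) \left(-779 + d\right) = \left(-779 + d\right) \left(1488 + d\right)$)
$j{\left(-869 \right)} - -2284695 = \left(-1159152 + \left(-869\right)^{2} + 709 \left(-869\right)\right) - -2284695 = \left(-1159152 + 755161 - 616121\right) + 2284695 = -1020112 + 2284695 = 1264583$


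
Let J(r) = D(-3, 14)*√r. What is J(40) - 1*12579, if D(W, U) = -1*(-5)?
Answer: -12579 + 10*√10 ≈ -12547.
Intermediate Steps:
D(W, U) = 5
J(r) = 5*√r
J(40) - 1*12579 = 5*√40 - 1*12579 = 5*(2*√10) - 12579 = 10*√10 - 12579 = -12579 + 10*√10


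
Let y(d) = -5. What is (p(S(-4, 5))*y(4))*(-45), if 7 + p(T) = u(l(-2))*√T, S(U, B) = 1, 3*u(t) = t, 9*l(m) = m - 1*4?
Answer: -1625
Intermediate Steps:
l(m) = -4/9 + m/9 (l(m) = (m - 1*4)/9 = (m - 4)/9 = (-4 + m)/9 = -4/9 + m/9)
u(t) = t/3
p(T) = -7 - 2*√T/9 (p(T) = -7 + ((-4/9 + (⅑)*(-2))/3)*√T = -7 + ((-4/9 - 2/9)/3)*√T = -7 + ((⅓)*(-⅔))*√T = -7 - 2*√T/9)
(p(S(-4, 5))*y(4))*(-45) = ((-7 - 2*√1/9)*(-5))*(-45) = ((-7 - 2/9*1)*(-5))*(-45) = ((-7 - 2/9)*(-5))*(-45) = -65/9*(-5)*(-45) = (325/9)*(-45) = -1625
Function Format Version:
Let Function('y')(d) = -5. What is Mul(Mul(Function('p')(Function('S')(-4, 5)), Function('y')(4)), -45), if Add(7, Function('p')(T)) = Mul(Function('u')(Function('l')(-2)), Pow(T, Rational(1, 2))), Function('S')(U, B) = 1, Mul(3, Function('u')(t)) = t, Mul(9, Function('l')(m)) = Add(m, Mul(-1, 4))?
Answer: -1625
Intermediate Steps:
Function('l')(m) = Add(Rational(-4, 9), Mul(Rational(1, 9), m)) (Function('l')(m) = Mul(Rational(1, 9), Add(m, Mul(-1, 4))) = Mul(Rational(1, 9), Add(m, -4)) = Mul(Rational(1, 9), Add(-4, m)) = Add(Rational(-4, 9), Mul(Rational(1, 9), m)))
Function('u')(t) = Mul(Rational(1, 3), t)
Function('p')(T) = Add(-7, Mul(Rational(-2, 9), Pow(T, Rational(1, 2)))) (Function('p')(T) = Add(-7, Mul(Mul(Rational(1, 3), Add(Rational(-4, 9), Mul(Rational(1, 9), -2))), Pow(T, Rational(1, 2)))) = Add(-7, Mul(Mul(Rational(1, 3), Add(Rational(-4, 9), Rational(-2, 9))), Pow(T, Rational(1, 2)))) = Add(-7, Mul(Mul(Rational(1, 3), Rational(-2, 3)), Pow(T, Rational(1, 2)))) = Add(-7, Mul(Rational(-2, 9), Pow(T, Rational(1, 2)))))
Mul(Mul(Function('p')(Function('S')(-4, 5)), Function('y')(4)), -45) = Mul(Mul(Add(-7, Mul(Rational(-2, 9), Pow(1, Rational(1, 2)))), -5), -45) = Mul(Mul(Add(-7, Mul(Rational(-2, 9), 1)), -5), -45) = Mul(Mul(Add(-7, Rational(-2, 9)), -5), -45) = Mul(Mul(Rational(-65, 9), -5), -45) = Mul(Rational(325, 9), -45) = -1625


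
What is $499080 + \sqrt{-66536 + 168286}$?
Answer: $499080 + 5 \sqrt{4070} \approx 4.994 \cdot 10^{5}$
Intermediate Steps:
$499080 + \sqrt{-66536 + 168286} = 499080 + \sqrt{101750} = 499080 + 5 \sqrt{4070}$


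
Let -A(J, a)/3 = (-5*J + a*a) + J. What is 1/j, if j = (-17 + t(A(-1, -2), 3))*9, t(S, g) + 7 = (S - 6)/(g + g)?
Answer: -1/261 ≈ -0.0038314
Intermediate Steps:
A(J, a) = -3*a² + 12*J (A(J, a) = -3*((-5*J + a*a) + J) = -3*((-5*J + a²) + J) = -3*((a² - 5*J) + J) = -3*(a² - 4*J) = -3*a² + 12*J)
t(S, g) = -7 + (-6 + S)/(2*g) (t(S, g) = -7 + (S - 6)/(g + g) = -7 + (-6 + S)/((2*g)) = -7 + (-6 + S)*(1/(2*g)) = -7 + (-6 + S)/(2*g))
j = -261 (j = (-17 + (½)*(-6 + (-3*(-2)² + 12*(-1)) - 14*3)/3)*9 = (-17 + (½)*(⅓)*(-6 + (-3*4 - 12) - 42))*9 = (-17 + (½)*(⅓)*(-6 + (-12 - 12) - 42))*9 = (-17 + (½)*(⅓)*(-6 - 24 - 42))*9 = (-17 + (½)*(⅓)*(-72))*9 = (-17 - 12)*9 = -29*9 = -261)
1/j = 1/(-261) = -1/261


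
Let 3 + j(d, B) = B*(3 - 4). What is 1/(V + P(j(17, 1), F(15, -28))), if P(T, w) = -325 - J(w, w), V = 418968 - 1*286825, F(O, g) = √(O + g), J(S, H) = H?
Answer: 131818/17375985137 + I*√13/17375985137 ≈ 7.5862e-6 + 2.075e-10*I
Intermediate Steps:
j(d, B) = -3 - B (j(d, B) = -3 + B*(3 - 4) = -3 + B*(-1) = -3 - B)
V = 132143 (V = 418968 - 286825 = 132143)
P(T, w) = -325 - w
1/(V + P(j(17, 1), F(15, -28))) = 1/(132143 + (-325 - √(15 - 28))) = 1/(132143 + (-325 - √(-13))) = 1/(132143 + (-325 - I*√13)) = 1/(131818 - I*√13)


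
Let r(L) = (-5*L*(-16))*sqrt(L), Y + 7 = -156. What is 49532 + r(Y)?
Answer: 49532 - 13040*I*sqrt(163) ≈ 49532.0 - 1.6648e+5*I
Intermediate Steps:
Y = -163 (Y = -7 - 156 = -163)
r(L) = 80*L**(3/2) (r(L) = (80*L)*sqrt(L) = 80*L**(3/2))
49532 + r(Y) = 49532 + 80*(-163)**(3/2) = 49532 + 80*(-163*I*sqrt(163)) = 49532 - 13040*I*sqrt(163)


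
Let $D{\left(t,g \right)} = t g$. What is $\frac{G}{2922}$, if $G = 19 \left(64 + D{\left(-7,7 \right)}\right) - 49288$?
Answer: $- \frac{49003}{2922} \approx -16.77$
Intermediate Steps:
$D{\left(t,g \right)} = g t$
$G = -49003$ ($G = 19 \left(64 + 7 \left(-7\right)\right) - 49288 = 19 \left(64 - 49\right) - 49288 = 19 \cdot 15 - 49288 = 285 - 49288 = -49003$)
$\frac{G}{2922} = - \frac{49003}{2922}$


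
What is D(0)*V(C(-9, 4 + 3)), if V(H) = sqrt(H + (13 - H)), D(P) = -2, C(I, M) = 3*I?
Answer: -2*sqrt(13) ≈ -7.2111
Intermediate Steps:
V(H) = sqrt(13)
D(0)*V(C(-9, 4 + 3)) = -2*sqrt(13)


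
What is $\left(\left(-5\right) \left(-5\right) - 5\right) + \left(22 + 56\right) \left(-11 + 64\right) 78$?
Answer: $322472$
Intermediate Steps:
$\left(\left(-5\right) \left(-5\right) - 5\right) + \left(22 + 56\right) \left(-11 + 64\right) 78 = \left(25 - 5\right) + 78 \cdot 53 \cdot 78 = 20 + 4134 \cdot 78 = 20 + 322452 = 322472$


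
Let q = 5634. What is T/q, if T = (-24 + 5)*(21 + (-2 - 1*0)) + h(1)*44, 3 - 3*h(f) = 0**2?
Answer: -317/5634 ≈ -0.056266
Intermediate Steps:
h(f) = 1 (h(f) = 1 - 1/3*0**2 = 1 - 1/3*0 = 1 + 0 = 1)
T = -317 (T = (-24 + 5)*(21 + (-2 - 1*0)) + 1*44 = -19*(21 + (-2 + 0)) + 44 = -19*(21 - 2) + 44 = -19*19 + 44 = -361 + 44 = -317)
T/q = -317/5634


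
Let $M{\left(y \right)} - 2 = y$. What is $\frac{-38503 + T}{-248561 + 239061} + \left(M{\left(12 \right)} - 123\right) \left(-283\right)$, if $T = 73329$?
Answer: $\frac{146505837}{4750} \approx 30843.0$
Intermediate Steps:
$M{\left(y \right)} = 2 + y$
$\frac{-38503 + T}{-248561 + 239061} + \left(M{\left(12 \right)} - 123\right) \left(-283\right) = \frac{-38503 + 73329}{-248561 + 239061} + \left(\left(2 + 12\right) - 123\right) \left(-283\right) = \frac{34826}{-9500} + \left(14 - 123\right) \left(-283\right) = 34826 \left(- \frac{1}{9500}\right) - -30847 = - \frac{17413}{4750} + 30847 = \frac{146505837}{4750}$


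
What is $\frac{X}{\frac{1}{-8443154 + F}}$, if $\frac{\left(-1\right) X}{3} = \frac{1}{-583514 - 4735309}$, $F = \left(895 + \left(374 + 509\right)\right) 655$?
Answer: $- \frac{7278564}{1772941} \approx -4.1054$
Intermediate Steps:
$F = 1164590$ ($F = \left(895 + 883\right) 655 = 1778 \cdot 655 = 1164590$)
$X = \frac{1}{1772941}$ ($X = - \frac{3}{-583514 - 4735309} = - \frac{3}{-5318823} = \left(-3\right) \left(- \frac{1}{5318823}\right) = \frac{1}{1772941} \approx 5.6403 \cdot 10^{-7}$)
$\frac{X}{\frac{1}{-8443154 + F}} = \frac{1}{1772941 \frac{1}{-8443154 + 1164590}} = \frac{1}{1772941 \frac{1}{-7278564}} = \frac{1}{1772941 \left(- \frac{1}{7278564}\right)} = \frac{1}{1772941} \left(-7278564\right) = - \frac{7278564}{1772941}$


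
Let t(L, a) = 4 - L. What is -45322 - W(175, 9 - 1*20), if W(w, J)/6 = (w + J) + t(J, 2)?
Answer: -46396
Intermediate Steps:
W(w, J) = 24 + 6*w (W(w, J) = 6*((w + J) + (4 - J)) = 6*((J + w) + (4 - J)) = 6*(4 + w) = 24 + 6*w)
-45322 - W(175, 9 - 1*20) = -45322 - (24 + 6*175) = -45322 - (24 + 1050) = -45322 - 1*1074 = -45322 - 1074 = -46396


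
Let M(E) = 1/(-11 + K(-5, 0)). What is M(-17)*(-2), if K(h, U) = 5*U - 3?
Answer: ⅐ ≈ 0.14286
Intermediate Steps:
K(h, U) = -3 + 5*U
M(E) = -1/14 (M(E) = 1/(-11 + (-3 + 5*0)) = 1/(-11 + (-3 + 0)) = 1/(-11 - 3) = 1/(-14) = -1/14)
M(-17)*(-2) = -1/14*(-2) = ⅐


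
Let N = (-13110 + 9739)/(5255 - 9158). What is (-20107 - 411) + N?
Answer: -80078383/3903 ≈ -20517.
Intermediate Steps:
N = 3371/3903 (N = -3371/(-3903) = -3371*(-1/3903) = 3371/3903 ≈ 0.86369)
(-20107 - 411) + N = (-20107 - 411) + 3371/3903 = -20518 + 3371/3903 = -80078383/3903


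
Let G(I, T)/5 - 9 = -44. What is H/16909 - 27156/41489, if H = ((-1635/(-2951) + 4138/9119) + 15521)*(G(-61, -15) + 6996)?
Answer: 118195227108894852712/18878492711747669 ≈ 6260.8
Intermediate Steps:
G(I, T) = -175 (G(I, T) = 45 + 5*(-44) = 45 - 220 = -175)
H = 2849130703124492/26910169 (H = ((-1635/(-2951) + 4138/9119) + 15521)*(-175 + 6996) = ((-1635*(-1/2951) + 4138*(1/9119)) + 15521)*6821 = ((1635/2951 + 4138/9119) + 15521)*6821 = (27120803/26910169 + 15521)*6821 = (417699853852/26910169)*6821 = 2849130703124492/26910169 ≈ 1.0588e+8)
H/16909 - 27156/41489 = (2849130703124492/26910169)/16909 - 27156/41489 = (2849130703124492/26910169)*(1/16909) - 27156*1/41489 = 2849130703124492/455024047621 - 27156/41489 = 118195227108894852712/18878492711747669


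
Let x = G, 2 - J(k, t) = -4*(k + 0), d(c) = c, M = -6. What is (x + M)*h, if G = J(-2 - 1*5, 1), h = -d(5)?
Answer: 160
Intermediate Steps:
J(k, t) = 2 + 4*k (J(k, t) = 2 - (-4)*(k + 0) = 2 - (-4)*k = 2 + 4*k)
h = -5 (h = -1*5 = -5)
G = -26 (G = 2 + 4*(-2 - 1*5) = 2 + 4*(-2 - 5) = 2 + 4*(-7) = 2 - 28 = -26)
x = -26
(x + M)*h = (-26 - 6)*(-5) = -32*(-5) = 160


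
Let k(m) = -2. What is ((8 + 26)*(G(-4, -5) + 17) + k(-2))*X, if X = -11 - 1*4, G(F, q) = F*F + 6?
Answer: -19860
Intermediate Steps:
G(F, q) = 6 + F² (G(F, q) = F² + 6 = 6 + F²)
X = -15 (X = -11 - 4 = -15)
((8 + 26)*(G(-4, -5) + 17) + k(-2))*X = ((8 + 26)*((6 + (-4)²) + 17) - 2)*(-15) = (34*((6 + 16) + 17) - 2)*(-15) = (34*(22 + 17) - 2)*(-15) = (34*39 - 2)*(-15) = (1326 - 2)*(-15) = 1324*(-15) = -19860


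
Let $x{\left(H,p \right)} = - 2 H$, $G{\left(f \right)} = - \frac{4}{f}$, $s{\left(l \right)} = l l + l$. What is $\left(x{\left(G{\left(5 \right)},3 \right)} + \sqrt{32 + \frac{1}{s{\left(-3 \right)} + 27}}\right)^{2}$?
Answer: $\frac{28537}{825} + \frac{16 \sqrt{34881}}{165} \approx 52.701$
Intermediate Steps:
$s{\left(l \right)} = l + l^{2}$ ($s{\left(l \right)} = l^{2} + l = l + l^{2}$)
$\left(x{\left(G{\left(5 \right)},3 \right)} + \sqrt{32 + \frac{1}{s{\left(-3 \right)} + 27}}\right)^{2} = \left(- 2 \left(- \frac{4}{5}\right) + \sqrt{32 + \frac{1}{- 3 \left(1 - 3\right) + 27}}\right)^{2} = \left(- 2 \left(\left(-4\right) \frac{1}{5}\right) + \sqrt{32 + \frac{1}{\left(-3\right) \left(-2\right) + 27}}\right)^{2} = \left(\left(-2\right) \left(- \frac{4}{5}\right) + \sqrt{32 + \frac{1}{6 + 27}}\right)^{2} = \left(\frac{8}{5} + \sqrt{32 + \frac{1}{33}}\right)^{2} = \left(\frac{8}{5} + \sqrt{\frac{1057}{33}}\right)^{2} = \left(\frac{8}{5} + \frac{\sqrt{34881}}{33}\right)^{2}$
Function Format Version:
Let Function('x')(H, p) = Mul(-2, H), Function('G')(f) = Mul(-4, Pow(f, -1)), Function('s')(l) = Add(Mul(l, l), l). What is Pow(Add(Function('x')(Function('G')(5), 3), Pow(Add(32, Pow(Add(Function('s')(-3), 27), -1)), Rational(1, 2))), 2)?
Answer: Add(Rational(28537, 825), Mul(Rational(16, 165), Pow(34881, Rational(1, 2)))) ≈ 52.701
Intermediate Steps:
Function('s')(l) = Add(l, Pow(l, 2)) (Function('s')(l) = Add(Pow(l, 2), l) = Add(l, Pow(l, 2)))
Pow(Add(Function('x')(Function('G')(5), 3), Pow(Add(32, Pow(Add(Function('s')(-3), 27), -1)), Rational(1, 2))), 2) = Pow(Add(Mul(-2, Mul(-4, Pow(5, -1))), Pow(Add(32, Pow(Add(Mul(-3, Add(1, -3)), 27), -1)), Rational(1, 2))), 2) = Pow(Add(Mul(-2, Mul(-4, Rational(1, 5))), Pow(Add(32, Pow(Add(Mul(-3, -2), 27), -1)), Rational(1, 2))), 2) = Pow(Add(Mul(-2, Rational(-4, 5)), Pow(Add(32, Pow(Add(6, 27), -1)), Rational(1, 2))), 2) = Pow(Add(Rational(8, 5), Pow(Add(32, Pow(33, -1)), Rational(1, 2))), 2) = Pow(Add(Rational(8, 5), Pow(Add(32, Rational(1, 33)), Rational(1, 2))), 2) = Pow(Add(Rational(8, 5), Pow(Rational(1057, 33), Rational(1, 2))), 2) = Pow(Add(Rational(8, 5), Mul(Rational(1, 33), Pow(34881, Rational(1, 2)))), 2)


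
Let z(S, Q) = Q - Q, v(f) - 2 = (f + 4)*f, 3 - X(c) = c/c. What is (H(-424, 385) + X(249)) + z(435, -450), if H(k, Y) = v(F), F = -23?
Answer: 441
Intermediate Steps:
X(c) = 2 (X(c) = 3 - c/c = 3 - 1*1 = 3 - 1 = 2)
v(f) = 2 + f*(4 + f) (v(f) = 2 + (f + 4)*f = 2 + (4 + f)*f = 2 + f*(4 + f))
H(k, Y) = 439 (H(k, Y) = 2 + (-23)² + 4*(-23) = 2 + 529 - 92 = 439)
z(S, Q) = 0
(H(-424, 385) + X(249)) + z(435, -450) = (439 + 2) + 0 = 441 + 0 = 441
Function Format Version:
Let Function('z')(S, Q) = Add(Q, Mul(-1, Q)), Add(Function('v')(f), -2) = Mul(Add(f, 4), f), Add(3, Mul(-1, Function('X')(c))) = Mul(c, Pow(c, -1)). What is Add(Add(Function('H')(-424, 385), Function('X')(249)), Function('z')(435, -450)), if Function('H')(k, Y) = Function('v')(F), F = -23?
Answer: 441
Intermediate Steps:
Function('X')(c) = 2 (Function('X')(c) = Add(3, Mul(-1, Mul(c, Pow(c, -1)))) = Add(3, Mul(-1, 1)) = Add(3, -1) = 2)
Function('v')(f) = Add(2, Mul(f, Add(4, f))) (Function('v')(f) = Add(2, Mul(Add(f, 4), f)) = Add(2, Mul(Add(4, f), f)) = Add(2, Mul(f, Add(4, f))))
Function('H')(k, Y) = 439 (Function('H')(k, Y) = Add(2, Pow(-23, 2), Mul(4, -23)) = Add(2, 529, -92) = 439)
Function('z')(S, Q) = 0
Add(Add(Function('H')(-424, 385), Function('X')(249)), Function('z')(435, -450)) = Add(Add(439, 2), 0) = Add(441, 0) = 441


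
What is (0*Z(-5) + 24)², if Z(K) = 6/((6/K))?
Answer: 576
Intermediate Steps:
Z(K) = K (Z(K) = 6*(K/6) = K)
(0*Z(-5) + 24)² = (0*(-5) + 24)² = (0 + 24)² = 24² = 576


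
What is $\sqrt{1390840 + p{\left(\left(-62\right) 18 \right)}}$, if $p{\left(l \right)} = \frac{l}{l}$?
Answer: $\sqrt{1390841} \approx 1179.3$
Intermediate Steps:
$p{\left(l \right)} = 1$
$\sqrt{1390840 + p{\left(\left(-62\right) 18 \right)}} = \sqrt{1390840 + 1} = \sqrt{1390841}$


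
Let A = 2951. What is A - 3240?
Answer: -289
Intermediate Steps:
A - 3240 = 2951 - 3240 = -289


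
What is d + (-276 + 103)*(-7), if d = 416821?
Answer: 418032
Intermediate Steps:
d + (-276 + 103)*(-7) = 416821 + (-276 + 103)*(-7) = 416821 - 173*(-7) = 416821 + 1211 = 418032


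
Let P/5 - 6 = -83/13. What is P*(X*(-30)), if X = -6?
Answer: -4500/13 ≈ -346.15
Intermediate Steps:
P = -25/13 (P = 30 + 5*(-83/13) = 30 - 415/13 = -25/13 ≈ -1.9231)
P*(X*(-30)) = -(-150)*(-30)/13 = -25/13*180 = -4500/13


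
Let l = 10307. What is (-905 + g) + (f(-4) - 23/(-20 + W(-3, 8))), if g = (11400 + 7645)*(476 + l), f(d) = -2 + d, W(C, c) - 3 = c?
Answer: 1848251939/9 ≈ 2.0536e+8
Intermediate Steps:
W(C, c) = 3 + c
g = 205362235 (g = (11400 + 7645)*(476 + 10307) = 19045*10783 = 205362235)
(-905 + g) + (f(-4) - 23/(-20 + W(-3, 8))) = (-905 + 205362235) + ((-2 - 4) - 23/(-20 + (3 + 8))) = 205361330 + (-6 - 23/(-20 + 11)) = 205361330 + (-6 - 23/(-9)) = 205361330 + (-6 - ⅑*(-23)) = 205361330 + (-6 + 23/9) = 205361330 - 31/9 = 1848251939/9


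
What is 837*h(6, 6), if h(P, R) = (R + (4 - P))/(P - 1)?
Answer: 3348/5 ≈ 669.60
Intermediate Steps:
h(P, R) = (4 + R - P)/(-1 + P)
837*h(6, 6) = 837*((4 + 6 - 1*6)/(-1 + 6)) = 837*((4 + 6 - 6)/5) = 837*((⅕)*4) = 837*(⅘) = 3348/5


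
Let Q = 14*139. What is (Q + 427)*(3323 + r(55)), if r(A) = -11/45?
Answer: 118273484/15 ≈ 7.8849e+6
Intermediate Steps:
Q = 1946
r(A) = -11/45 (r(A) = -11*1/45 = -11/45)
(Q + 427)*(3323 + r(55)) = (1946 + 427)*(3323 - 11/45) = 2373*(149524/45) = 118273484/15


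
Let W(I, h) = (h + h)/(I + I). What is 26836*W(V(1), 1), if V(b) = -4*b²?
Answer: -6709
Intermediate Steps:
W(I, h) = h/I (W(I, h) = (2*h)/((2*I)) = (2*h)*(1/(2*I)) = h/I)
26836*W(V(1), 1) = 26836*(1/(-4*1²)) = 26836*(1/(-4*1)) = 26836*(1/(-4)) = 26836*(1*(-¼)) = 26836*(-¼) = -6709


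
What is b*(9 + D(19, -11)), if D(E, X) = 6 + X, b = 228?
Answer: 912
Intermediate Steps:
b*(9 + D(19, -11)) = 228*(9 + (6 - 11)) = 228*(9 - 5) = 228*4 = 912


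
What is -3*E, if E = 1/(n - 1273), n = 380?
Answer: 3/893 ≈ 0.0033595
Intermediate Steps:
E = -1/893 (E = 1/(380 - 1273) = 1/(-893) = -1/893 ≈ -0.0011198)
-3*E = -3*(-1/893) = 3/893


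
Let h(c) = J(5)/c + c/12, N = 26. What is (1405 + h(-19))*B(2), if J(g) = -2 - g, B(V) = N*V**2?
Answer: 8321638/57 ≈ 1.4599e+5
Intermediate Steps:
B(V) = 26*V**2
h(c) = -7/c + c/12 (h(c) = (-2 - 1*5)/c + c/12 = (-2 - 5)/c + c*(1/12) = -7/c + c/12)
(1405 + h(-19))*B(2) = (1405 + (-7/(-19) + (1/12)*(-19)))*(26*2**2) = (1405 + (-7*(-1/19) - 19/12))*(26*4) = (1405 + (7/19 - 19/12))*104 = (1405 - 277/228)*104 = (320063/228)*104 = 8321638/57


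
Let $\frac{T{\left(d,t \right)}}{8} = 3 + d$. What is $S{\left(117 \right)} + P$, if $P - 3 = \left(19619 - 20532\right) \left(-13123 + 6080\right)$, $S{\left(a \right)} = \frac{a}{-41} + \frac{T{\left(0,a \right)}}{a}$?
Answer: $\frac{10281984703}{1599} \approx 6.4303 \cdot 10^{6}$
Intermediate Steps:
$T{\left(d,t \right)} = 24 + 8 d$ ($T{\left(d,t \right)} = 8 \left(3 + d\right) = 24 + 8 d$)
$S{\left(a \right)} = \frac{24}{a} - \frac{a}{41}$ ($S{\left(a \right)} = \frac{a}{-41} + \frac{24 + 8 \cdot 0}{a} = a \left(- \frac{1}{41}\right) + \frac{24 + 0}{a} = - \frac{a}{41} + \frac{24}{a} = \frac{24}{a} - \frac{a}{41}$)
$P = 6430262$ ($P = 3 + \left(19619 - 20532\right) \left(-13123 + 6080\right) = 3 - -6430259 = 3 + 6430259 = 6430262$)
$S{\left(117 \right)} + P = \left(\frac{24}{117} - \frac{117}{41}\right) + 6430262 = \left(24 \cdot \frac{1}{117} - \frac{117}{41}\right) + 6430262 = \left(\frac{8}{39} - \frac{117}{41}\right) + 6430262 = - \frac{4235}{1599} + 6430262 = \frac{10281984703}{1599}$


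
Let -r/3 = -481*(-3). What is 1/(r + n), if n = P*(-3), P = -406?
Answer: -1/3111 ≈ -0.00032144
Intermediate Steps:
r = -4329 (r = -(-1443)*(-3) = -3*1443 = -4329)
n = 1218 (n = -406*(-3) = 1218)
1/(r + n) = 1/(-4329 + 1218) = 1/(-3111) = -1/3111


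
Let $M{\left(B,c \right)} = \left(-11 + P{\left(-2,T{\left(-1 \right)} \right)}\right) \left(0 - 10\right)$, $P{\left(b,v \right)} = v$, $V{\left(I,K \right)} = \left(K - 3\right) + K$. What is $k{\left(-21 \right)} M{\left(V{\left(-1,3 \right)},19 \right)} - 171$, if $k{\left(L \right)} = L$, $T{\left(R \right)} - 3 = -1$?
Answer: $-2061$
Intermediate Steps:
$V{\left(I,K \right)} = -3 + 2 K$ ($V{\left(I,K \right)} = \left(-3 + K\right) + K = -3 + 2 K$)
$T{\left(R \right)} = 2$ ($T{\left(R \right)} = 3 - 1 = 2$)
$M{\left(B,c \right)} = 90$ ($M{\left(B,c \right)} = \left(-11 + 2\right) \left(0 - 10\right) = \left(-9\right) \left(-10\right) = 90$)
$k{\left(-21 \right)} M{\left(V{\left(-1,3 \right)},19 \right)} - 171 = \left(-21\right) 90 - 171 = -1890 - 171 = -2061$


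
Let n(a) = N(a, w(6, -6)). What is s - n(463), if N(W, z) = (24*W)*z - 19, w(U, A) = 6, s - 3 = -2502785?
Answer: -2569435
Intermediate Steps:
s = -2502782 (s = 3 - 2502785 = -2502782)
N(W, z) = -19 + 24*W*z (N(W, z) = 24*W*z - 19 = -19 + 24*W*z)
n(a) = -19 + 144*a (n(a) = -19 + 24*a*6 = -19 + 144*a)
s - n(463) = -2502782 - (-19 + 144*463) = -2502782 - (-19 + 66672) = -2502782 - 1*66653 = -2502782 - 66653 = -2569435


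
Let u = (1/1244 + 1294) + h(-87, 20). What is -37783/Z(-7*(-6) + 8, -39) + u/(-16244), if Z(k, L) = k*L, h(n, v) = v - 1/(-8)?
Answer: 760313526313/39404695200 ≈ 19.295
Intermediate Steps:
h(n, v) = ⅛ + v (h(n, v) = v - 1*(-⅛) = v + ⅛ = ⅛ + v)
u = 3269545/2488 (u = (1/1244 + 1294) + (⅛ + 20) = (1/1244 + 1294) + 161/8 = 1609737/1244 + 161/8 = 3269545/2488 ≈ 1314.1)
Z(k, L) = L*k
-37783/Z(-7*(-6) + 8, -39) + u/(-16244) = -37783*(-1/(39*(-7*(-6) + 8))) + (3269545/2488)/(-16244) = -37783*(-1/(39*(42 + 8))) + (3269545/2488)*(-1/16244) = -37783/((-39*50)) - 3269545/40415072 = -37783/(-1950) - 3269545/40415072 = -37783*(-1/1950) - 3269545/40415072 = 37783/1950 - 3269545/40415072 = 760313526313/39404695200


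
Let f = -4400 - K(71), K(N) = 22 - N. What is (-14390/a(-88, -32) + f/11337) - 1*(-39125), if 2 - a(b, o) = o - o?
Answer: 361986059/11337 ≈ 31930.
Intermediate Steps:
f = -4351 (f = -4400 - (22 - 1*71) = -4400 - (22 - 71) = -4400 - 1*(-49) = -4400 + 49 = -4351)
a(b, o) = 2 (a(b, o) = 2 - (o - o) = 2 - 1*0 = 2 + 0 = 2)
(-14390/a(-88, -32) + f/11337) - 1*(-39125) = (-14390/2 - 4351/11337) - 1*(-39125) = (-14390*½ - 4351*1/11337) + 39125 = (-7195 - 4351/11337) + 39125 = -81574066/11337 + 39125 = 361986059/11337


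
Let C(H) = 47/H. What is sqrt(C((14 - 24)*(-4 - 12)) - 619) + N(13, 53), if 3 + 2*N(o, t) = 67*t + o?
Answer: 3561/2 + I*sqrt(989930)/40 ≈ 1780.5 + 24.874*I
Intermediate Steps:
N(o, t) = -3/2 + o/2 + 67*t/2 (N(o, t) = -3/2 + (67*t + o)/2 = -3/2 + (o + 67*t)/2 = -3/2 + (o/2 + 67*t/2) = -3/2 + o/2 + 67*t/2)
sqrt(C((14 - 24)*(-4 - 12)) - 619) + N(13, 53) = sqrt(47/(((14 - 24)*(-4 - 12))) - 619) + (-3/2 + (1/2)*13 + (67/2)*53) = sqrt(47/((-10*(-16))) - 619) + (-3/2 + 13/2 + 3551/2) = sqrt(47/160 - 619) + 3561/2 = sqrt(-98993/160) + 3561/2 = I*sqrt(989930)/40 + 3561/2 = 3561/2 + I*sqrt(989930)/40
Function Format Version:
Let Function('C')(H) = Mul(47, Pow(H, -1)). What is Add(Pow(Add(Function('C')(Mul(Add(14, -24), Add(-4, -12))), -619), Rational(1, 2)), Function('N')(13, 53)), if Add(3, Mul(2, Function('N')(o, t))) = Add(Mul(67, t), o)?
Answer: Add(Rational(3561, 2), Mul(Rational(1, 40), I, Pow(989930, Rational(1, 2)))) ≈ Add(1780.5, Mul(24.874, I))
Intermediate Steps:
Function('N')(o, t) = Add(Rational(-3, 2), Mul(Rational(1, 2), o), Mul(Rational(67, 2), t)) (Function('N')(o, t) = Add(Rational(-3, 2), Mul(Rational(1, 2), Add(Mul(67, t), o))) = Add(Rational(-3, 2), Mul(Rational(1, 2), Add(o, Mul(67, t)))) = Add(Rational(-3, 2), Add(Mul(Rational(1, 2), o), Mul(Rational(67, 2), t))) = Add(Rational(-3, 2), Mul(Rational(1, 2), o), Mul(Rational(67, 2), t)))
Add(Pow(Add(Function('C')(Mul(Add(14, -24), Add(-4, -12))), -619), Rational(1, 2)), Function('N')(13, 53)) = Add(Pow(Add(Mul(47, Pow(Mul(Add(14, -24), Add(-4, -12)), -1)), -619), Rational(1, 2)), Add(Rational(-3, 2), Mul(Rational(1, 2), 13), Mul(Rational(67, 2), 53))) = Add(Pow(Add(Mul(47, Pow(Mul(-10, -16), -1)), -619), Rational(1, 2)), Add(Rational(-3, 2), Rational(13, 2), Rational(3551, 2))) = Add(Pow(Add(Mul(47, Pow(160, -1)), -619), Rational(1, 2)), Rational(3561, 2)) = Add(Pow(Add(Mul(47, Rational(1, 160)), -619), Rational(1, 2)), Rational(3561, 2)) = Add(Pow(Add(Rational(47, 160), -619), Rational(1, 2)), Rational(3561, 2)) = Add(Pow(Rational(-98993, 160), Rational(1, 2)), Rational(3561, 2)) = Add(Mul(Rational(1, 40), I, Pow(989930, Rational(1, 2))), Rational(3561, 2)) = Add(Rational(3561, 2), Mul(Rational(1, 40), I, Pow(989930, Rational(1, 2))))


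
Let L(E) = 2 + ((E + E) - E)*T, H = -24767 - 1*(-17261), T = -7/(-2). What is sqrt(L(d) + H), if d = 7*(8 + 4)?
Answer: I*sqrt(7210) ≈ 84.912*I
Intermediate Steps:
d = 84 (d = 7*12 = 84)
T = 7/2 (T = -7*(-1/2) = 7/2 ≈ 3.5000)
H = -7506 (H = -24767 + 17261 = -7506)
L(E) = 2 + 7*E/2 (L(E) = 2 + ((E + E) - E)*(7/2) = 2 + (2*E - E)*(7/2) = 2 + E*(7/2) = 2 + 7*E/2)
sqrt(L(d) + H) = sqrt((2 + (7/2)*84) - 7506) = sqrt((2 + 294) - 7506) = sqrt(296 - 7506) = sqrt(-7210) = I*sqrt(7210)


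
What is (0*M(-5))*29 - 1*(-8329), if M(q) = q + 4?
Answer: 8329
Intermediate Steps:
M(q) = 4 + q
(0*M(-5))*29 - 1*(-8329) = (0*(4 - 5))*29 - 1*(-8329) = (0*(-1))*29 + 8329 = 0*29 + 8329 = 0 + 8329 = 8329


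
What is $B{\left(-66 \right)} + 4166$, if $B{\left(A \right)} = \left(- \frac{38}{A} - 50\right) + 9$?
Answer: $\frac{136144}{33} \approx 4125.6$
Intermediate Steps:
$B{\left(A \right)} = -41 - \frac{38}{A}$ ($B{\left(A \right)} = \left(-50 - \frac{38}{A}\right) + 9 = -41 - \frac{38}{A}$)
$B{\left(-66 \right)} + 4166 = \left(-41 - \frac{38}{-66}\right) + 4166 = \left(-41 - - \frac{19}{33}\right) + 4166 = \left(-41 + \frac{19}{33}\right) + 4166 = - \frac{1334}{33} + 4166 = \frac{136144}{33}$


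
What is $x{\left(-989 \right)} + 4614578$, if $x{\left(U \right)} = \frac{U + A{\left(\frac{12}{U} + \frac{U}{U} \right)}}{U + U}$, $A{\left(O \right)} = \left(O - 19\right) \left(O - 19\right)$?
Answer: $\frac{8927932401644437}{1934723338} \approx 4.6146 \cdot 10^{6}$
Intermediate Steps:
$A{\left(O \right)} = \left(-19 + O\right)^{2}$ ($A{\left(O \right)} = \left(-19 + O\right) \left(-19 + O\right) = \left(-19 + O\right)^{2}$)
$x{\left(U \right)} = \frac{U + \left(-18 + \frac{12}{U}\right)^{2}}{2 U}$ ($x{\left(U \right)} = \frac{U + \left(-19 + \left(\frac{12}{U} + \frac{U}{U}\right)\right)^{2}}{U + U} = \frac{U + \left(-19 + \left(\frac{12}{U} + 1\right)\right)^{2}}{2 U} = \left(U + \left(-19 + \left(1 + \frac{12}{U}\right)\right)^{2}\right) \frac{1}{2 U} = \left(U + \left(-18 + \frac{12}{U}\right)^{2}\right) \frac{1}{2 U} = \frac{U + \left(-18 + \frac{12}{U}\right)^{2}}{2 U}$)
$x{\left(-989 \right)} + 4614578 = \left(\frac{1}{2} + \frac{18 \left(-2 + 3 \left(-989\right)\right)^{2}}{-967361669}\right) + 4614578 = \left(\frac{1}{2} + 18 \left(- \frac{1}{967361669}\right) \left(-2 - 2967\right)^{2}\right) + 4614578 = \left(\frac{1}{2} + 18 \left(- \frac{1}{967361669}\right) \left(-2969\right)^{2}\right) + 4614578 = \left(\frac{1}{2} + 18 \left(- \frac{1}{967361669}\right) 8814961\right) + 4614578 = \left(\frac{1}{2} - \frac{158669298}{967361669}\right) + 4614578 = \frac{650023073}{1934723338} + 4614578 = \frac{8927932401644437}{1934723338}$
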